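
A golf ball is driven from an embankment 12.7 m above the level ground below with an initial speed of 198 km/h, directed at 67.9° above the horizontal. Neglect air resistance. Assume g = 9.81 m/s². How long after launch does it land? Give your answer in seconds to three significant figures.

10.6 s

Convert: 198 km/h = 198/3.6 = 55.00 m/s.
Components: vₓ = 55.00 cos 67.9° = 20.69 m/s, v_y0 = 55.00 sin 67.9° = 50.96 m/s.
With up positive and y = 0 at the ground: y(t) = 12.7 + (50.96) t − 4.905 t². Setting y = 0 and taking the positive root: t = [50.96 + √(50.96² + 2·9.81·12.7)] / 9.81 = (50.96 + 53.35) / 9.81 = 10.63 s.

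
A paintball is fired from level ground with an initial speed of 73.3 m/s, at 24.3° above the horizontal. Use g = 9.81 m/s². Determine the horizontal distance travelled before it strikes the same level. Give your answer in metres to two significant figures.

410 m

Resolve: vₓ = 73.30 cos 24.3° = 66.81 m/s and v_y0 = 73.30 sin 24.3° = 30.16 m/s.
Time aloft: T = 2 v_y0 / g = 2 × 30.16 / 9.81 = 6.150 s.
Horizontal distance R = vₓ T = 66.81 × 6.150 = 410.8 m.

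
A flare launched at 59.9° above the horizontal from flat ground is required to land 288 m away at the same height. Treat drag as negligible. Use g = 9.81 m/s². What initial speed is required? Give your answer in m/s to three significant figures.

From R = (v₀² / g) sin 2θ: v₀ = √(gR / sin 2θ).
v₀ = √(9.81 × 288 / sin 119.8°) = √(2825 / 0.8678) = √3255.8 = 57.06 m/s.

57.1 m/s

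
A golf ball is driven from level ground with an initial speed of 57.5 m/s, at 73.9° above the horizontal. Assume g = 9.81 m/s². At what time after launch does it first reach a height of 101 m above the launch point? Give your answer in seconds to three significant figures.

2.30 s

Resolve: vₓ = 57.50 cos 73.9° = 15.95 m/s and v_y0 = 57.50 sin 73.9° = 55.24 m/s.
Height y(t) = 55.24 t − 4.905 t² = 101 gives 4.905 t² − 55.24 t + 101 = 0.
t = [55.24 ± √(55.24² − 2·9.81·101)] / 9.81 = (55.24 ± 32.72) / 9.81, so t = 2.296 s or t = 8.966 s.
The first (ascending) time is 2.296 s.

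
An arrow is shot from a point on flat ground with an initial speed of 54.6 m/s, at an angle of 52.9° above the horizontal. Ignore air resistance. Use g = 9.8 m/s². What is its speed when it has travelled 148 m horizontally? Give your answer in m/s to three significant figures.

Horizontal component vₓ = 54.60 cos 52.9° = 32.94 m/s; vertical v_y0 = 54.60 sin 52.9° = 43.55 m/s.
At x = 148 m, t = x/vₓ = 148/32.94 = 4.494 s.
Vertical velocity there: v_y = v_y0 − g t = 43.55 − 9.80 × 4.494 = −0.4900 m/s.
Speed: √(vₓ² + v_y²) = √(32.94² + 0.4900²) = 32.94 m/s.

32.9 m/s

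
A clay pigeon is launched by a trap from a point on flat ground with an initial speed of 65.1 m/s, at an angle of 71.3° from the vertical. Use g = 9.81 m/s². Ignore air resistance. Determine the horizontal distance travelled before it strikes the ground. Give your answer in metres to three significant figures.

262 m

Resolve: vₓ = 65.10 sin 71.3° = 61.66 m/s and v_y0 = 65.10 cos 71.3° = 20.87 m/s.
Time aloft: T = 2 v_y0 / g = 2 × 20.87 / 9.81 = 4.255 s.
Horizontal distance R = vₓ T = 61.66 × 4.255 = 262.4 m.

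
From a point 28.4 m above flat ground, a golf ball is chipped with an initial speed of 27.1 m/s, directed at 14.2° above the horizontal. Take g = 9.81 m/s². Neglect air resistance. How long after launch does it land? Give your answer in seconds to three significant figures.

Components: vₓ = 27.10 cos 14.2° = 26.27 m/s, v_y0 = 27.10 sin 14.2° = 6.648 m/s.
With up positive and y = 0 at the ground: y(t) = 28.4 + (6.648) t − 4.905 t². Setting y = 0 and taking the positive root: t = [6.648 + √(6.648² + 2·9.81·28.4)] / 9.81 = (6.648 + 24.52) / 9.81 = 3.178 s.

3.18 s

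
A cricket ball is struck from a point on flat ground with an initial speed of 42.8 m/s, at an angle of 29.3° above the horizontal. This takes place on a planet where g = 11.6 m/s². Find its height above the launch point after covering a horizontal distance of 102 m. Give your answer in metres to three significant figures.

Horizontal component vₓ = 42.80 cos 29.3° = 37.32 m/s; vertical v_y0 = 42.80 sin 29.3° = 20.95 m/s.
x = vₓ t ⇒ t = 102/37.32 = 2.733 s.
Height: y = v_y0 t − ½ g t² = 20.95 × 2.733 − 5.800 × 2.733² = 57.24 − 43.32 = 13.92 m.

13.9 m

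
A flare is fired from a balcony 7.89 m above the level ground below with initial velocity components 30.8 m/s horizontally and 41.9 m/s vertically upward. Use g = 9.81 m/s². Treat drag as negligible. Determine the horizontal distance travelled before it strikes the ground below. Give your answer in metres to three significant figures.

269 m

With up positive and y = 0 at the ground: y(t) = 7.89 + (41.90) t − 4.905 t². Setting y = 0 and taking the positive root: t = [41.90 + √(41.90² + 2·9.81·7.89)] / 9.81 = (41.90 + 43.71) / 9.81 = 8.727 s.
Horizontal distance: R = vₓ t = 30.80 × 8.727 = 268.8 m.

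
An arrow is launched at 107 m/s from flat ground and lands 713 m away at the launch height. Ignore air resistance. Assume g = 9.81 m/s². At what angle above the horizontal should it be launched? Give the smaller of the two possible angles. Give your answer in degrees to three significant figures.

Level-ground range R = v₀² sin(2θ)/g ⇒ sin(2θ) = gR/v₀² = 9.81 × 713 / 107² = 0.6109.
2θ = 37.66° or 180° − 37.66° = 142.3°, so θ = 18.83° or 71.17°.
The smaller angle is 18.83°.

18.8°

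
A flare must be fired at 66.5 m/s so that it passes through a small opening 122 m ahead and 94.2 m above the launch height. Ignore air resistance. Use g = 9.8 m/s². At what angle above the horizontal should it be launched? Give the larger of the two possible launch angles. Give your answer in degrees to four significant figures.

81.03°

Trajectory: y = x tanθ − g x² (1 + tan²θ)/(2v₀²). With x = 122, y = 94.2, v₀ = 66.5, g = 9.80:
16.49 tan²θ − 122 tanθ + (110.7) = 0.
tanθ = [122 ± √(122² − 4 × 16.49 × (110.7))] / (2 × 16.49) = (122 ± 87.07) / 32.98, giving tanθ = 1.059 or 6.339.
θ = 46.64° or 81.03°; the larger is 81.03°.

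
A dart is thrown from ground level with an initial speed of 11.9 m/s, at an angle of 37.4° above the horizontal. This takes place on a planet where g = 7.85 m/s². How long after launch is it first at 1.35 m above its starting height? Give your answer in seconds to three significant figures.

Horizontal component vₓ = 11.90 cos 37.4° = 9.454 m/s; vertical v_y0 = 11.90 sin 37.4° = 7.228 m/s.
Height y(t) = 7.228 t − 3.925 t² = 1.35 gives 3.925 t² − 7.228 t + 1.35 = 0.
Quadratic formula: t = (7.228 ± √31.046) / 7.85 = (7.228 ± 5.572) / 7.85 → t = 0.2109 s or 1.631 s.
The first (ascending) time is 0.2109 s.

0.211 s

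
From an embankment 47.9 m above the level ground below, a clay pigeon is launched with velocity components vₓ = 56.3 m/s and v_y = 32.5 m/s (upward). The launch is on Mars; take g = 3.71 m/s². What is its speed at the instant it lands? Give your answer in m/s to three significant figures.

67.7 m/s

With up positive and y = 0 at the ground: y(t) = 47.9 + (32.50) t − 1.855 t². Setting y = 0 and taking the positive root: t = [32.50 + √(32.50² + 2·3.71·47.9)] / 3.71 = (32.50 + 37.57) / 3.71 = 18.89 s.
Vertical velocity at impact: v_y = v_y0 − g t = 32.50 − 3.71 × 18.89 = −37.57 m/s.
Speed: |v| = √(vₓ² + v_y²) = √(56.30² + 37.57²) = 67.69 m/s.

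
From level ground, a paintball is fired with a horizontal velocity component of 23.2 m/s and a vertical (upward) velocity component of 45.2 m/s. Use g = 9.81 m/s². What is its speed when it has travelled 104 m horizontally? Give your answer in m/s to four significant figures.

x = vₓ t ⇒ t = 104/23.20 = 4.483 s.
Vertical velocity there: v_y = v_y0 − g t = 45.20 − 9.81 × 4.483 = 1.224 m/s.
Speed: √(vₓ² + v_y²) = √(23.20² + 1.224²) = 23.23 m/s.

23.23 m/s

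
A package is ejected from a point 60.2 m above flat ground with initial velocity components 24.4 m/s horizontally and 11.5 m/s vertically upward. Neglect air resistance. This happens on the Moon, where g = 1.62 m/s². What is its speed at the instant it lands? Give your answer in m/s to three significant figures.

30.4 m/s

With up positive and y = 0 at the ground: y(t) = 60.2 + (11.50) t − 0.8100 t². Setting y = 0 and taking the positive root: t = [11.50 + √(11.50² + 2·1.62·60.2)] / 1.62 = (11.50 + 18.09) / 1.62 = 18.27 s.
Vertical velocity at impact: v_y = v_y0 − g t = 11.50 − 1.62 × 18.27 = −18.09 m/s.
Speed: |v| = √(vₓ² + v_y²) = √(24.40² + 18.09²) = 30.38 m/s.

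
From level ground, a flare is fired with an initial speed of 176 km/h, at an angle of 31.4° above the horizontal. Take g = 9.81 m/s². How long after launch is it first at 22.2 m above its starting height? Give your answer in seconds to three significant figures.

1.11 s

Convert: 176 km/h = 176/3.6 = 48.89 m/s.
vₓ = 48.89 cos 31.4° = 41.73 m/s; v_y0 = 48.89 sin 31.4° = 25.47 m/s.
Height y(t) = 25.47 t − 4.905 t² = 22.2 gives 4.905 t² − 25.47 t + 22.2 = 0.
t = [25.47 ± √(25.47² − 2·9.81·22.2)] / 9.81 = (25.47 ± 14.60) / 9.81, so t = 1.108 s or t = 4.085 s.
The first (ascending) time is 1.108 s.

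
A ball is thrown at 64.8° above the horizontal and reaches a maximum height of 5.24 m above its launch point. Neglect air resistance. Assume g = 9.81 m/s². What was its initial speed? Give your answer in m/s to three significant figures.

11.2 m/s

At the peak v_y = 0, so v_y0 = √(2gH) = √(2 × 9.81 × 5.24) = 10.14 m/s.
v_y0 = v₀ sin θ ⇒ v₀ = 10.14 / sin 64.8° = 11.21 m/s.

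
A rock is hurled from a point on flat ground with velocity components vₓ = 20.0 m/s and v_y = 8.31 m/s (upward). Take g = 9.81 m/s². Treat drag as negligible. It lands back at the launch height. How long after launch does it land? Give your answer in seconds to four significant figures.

1.694 s

Landing at launch height ⇒ T = 2 v_y0 / g = 2 × 8.310 / 9.81 = 1.694 s.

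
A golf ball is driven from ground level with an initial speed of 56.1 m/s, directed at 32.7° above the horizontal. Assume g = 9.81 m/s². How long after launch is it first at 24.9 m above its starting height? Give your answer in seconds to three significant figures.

Resolve: vₓ = 56.10 cos 32.7° = 47.21 m/s and v_y0 = 56.10 sin 32.7° = 30.31 m/s.
Require v_y0 t − ½ g t² = 24.9, i.e. 4.905 t² − 30.31 t + 24.9 = 0.
t = [30.31 ± √(30.31² − 2·9.81·24.9)] / 9.81 = (30.31 ± 20.74) / 9.81, so t = 0.9756 s or t = 5.203 s.
The first (ascending) time is 0.9756 s.

0.976 s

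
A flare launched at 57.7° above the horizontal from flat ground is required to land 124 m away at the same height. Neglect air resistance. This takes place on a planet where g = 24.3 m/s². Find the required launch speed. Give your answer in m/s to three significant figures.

57.8 m/s

Level-ground range: R = v₀² sin(2θ)/g, so v₀ = √(gR / sin 2θ).
v₀ = √(24.3 × 124 / sin 115.4°) = √(3013 / 0.9033) = √3335.6 = 57.75 m/s.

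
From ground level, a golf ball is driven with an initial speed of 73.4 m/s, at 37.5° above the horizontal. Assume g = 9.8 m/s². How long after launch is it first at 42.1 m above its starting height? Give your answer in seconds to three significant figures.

vₓ = 73.40 cos 37.5° = 58.23 m/s; v_y0 = 73.40 sin 37.5° = 44.68 m/s.
Height y(t) = 44.68 t − 4.900 t² = 42.1 gives 4.900 t² − 44.68 t + 42.1 = 0.
t = [44.68 ± √(44.68² − 2·9.80·42.1)] / 9.80 = (44.68 ± 34.23) / 9.80, so t = 1.067 s or t = 8.052 s.
The first (ascending) time is 1.067 s.

1.07 s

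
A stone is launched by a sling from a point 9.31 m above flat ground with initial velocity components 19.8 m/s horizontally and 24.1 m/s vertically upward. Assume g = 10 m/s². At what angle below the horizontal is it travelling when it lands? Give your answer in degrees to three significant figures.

Vertical motion (up positive, ground at y = 0): 5.000 t² − (24.10) t − 9.31 = 0, so t = (24.10 + √(24.10² + 2·10.0·9.31)) / 10.0 = (24.10 + 27.69) / 10.0 = 5.179 s.
At impact: v_y = v_y0 − g t = −27.69 m/s; vₓ = 19.80 m/s.
Angle below horizontal: arctan(|v_y|/vₓ) = arctan(27.69/19.80) = 54.44°.

54.4°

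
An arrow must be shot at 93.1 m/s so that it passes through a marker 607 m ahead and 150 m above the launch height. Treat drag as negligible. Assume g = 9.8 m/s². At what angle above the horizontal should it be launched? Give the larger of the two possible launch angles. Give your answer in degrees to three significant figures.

Trajectory: y = x tanθ − g x² (1 + tan²θ)/(2v₀²). With x = 607, y = 150, v₀ = 93.1, g = 9.80:
208.3 tan²θ − 607 tanθ + (358.3) = 0.
tanθ = [607 ± √(607² − 4 × 208.3 × (358.3))] / (2 × 208.3) = (607 ± 264.4) / 416.6, giving tanθ = 0.8223 or 2.092.
θ = 39.43° or 64.45°; the larger is 64.45°.

64.5°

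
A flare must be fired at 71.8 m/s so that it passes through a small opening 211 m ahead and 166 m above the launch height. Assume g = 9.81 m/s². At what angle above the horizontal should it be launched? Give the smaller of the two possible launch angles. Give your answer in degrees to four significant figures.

53.62°

Trajectory: y = x tanθ − g x² (1 + tan²θ)/(2v₀²). With x = 211, y = 166, v₀ = 71.8, g = 9.81:
42.36 tan²θ − 211 tanθ + (208.4) = 0.
tanθ = [211 ± √(211² − 4 × 42.36 × (208.4))] / (2 × 42.36) = (211 ± 96.00) / 84.72, giving tanθ = 1.357 or 3.624.
θ = 53.62° or 74.57°; the smaller is 53.62°.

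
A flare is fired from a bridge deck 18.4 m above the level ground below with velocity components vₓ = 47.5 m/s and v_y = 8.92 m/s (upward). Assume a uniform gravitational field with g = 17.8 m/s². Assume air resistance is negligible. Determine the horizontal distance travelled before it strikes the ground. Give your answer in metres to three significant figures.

With up positive and y = 0 at the ground: y(t) = 18.4 + (8.920) t − 8.900 t². Setting y = 0 and taking the positive root: t = [8.920 + √(8.920² + 2·17.8·18.4)] / 17.8 = (8.920 + 27.10) / 17.8 = 2.024 s.
Horizontal distance: R = vₓ t = 47.50 × 2.024 = 96.13 m.

96.1 m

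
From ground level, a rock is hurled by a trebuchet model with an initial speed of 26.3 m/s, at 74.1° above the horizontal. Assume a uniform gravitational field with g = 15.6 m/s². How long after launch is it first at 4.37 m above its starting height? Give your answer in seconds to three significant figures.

Components: vₓ = 26.30 cos 74.1° = 7.205 m/s, v_y0 = 26.30 sin 74.1° = 25.29 m/s.
Set y = v_y0 t − ½ g t² = 4.37: 7.800 t² − 25.29 t + 4.37 = 0.
Quadratic formula: t = (25.29 ± √503.43) / 15.6 = (25.29 ± 22.44) / 15.6 → t = 0.1831 s or 3.060 s.
The first (ascending) time is 0.1831 s.

0.183 s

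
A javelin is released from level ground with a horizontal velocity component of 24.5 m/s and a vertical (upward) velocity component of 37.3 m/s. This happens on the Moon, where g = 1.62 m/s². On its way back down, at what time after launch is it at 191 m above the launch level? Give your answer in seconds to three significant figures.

40.2 s

Set y = v_y0 t − ½ g t² = 191: 0.8100 t² − 37.30 t + 191 = 0.
t = [37.30 ± √(37.30² − 2·1.62·191)] / 1.62 = (37.30 ± 27.79) / 1.62, so t = 5.869 s or t = 40.18 s.
The descending-branch root is 40.18 s.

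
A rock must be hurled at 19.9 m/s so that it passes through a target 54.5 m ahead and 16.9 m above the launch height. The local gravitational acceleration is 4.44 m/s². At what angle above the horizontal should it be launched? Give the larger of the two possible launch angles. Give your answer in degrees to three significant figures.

67.8°

Trajectory: y = x tanθ − g x² (1 + tan²θ)/(2v₀²). With x = 54.5, y = 16.9, v₀ = 19.9, g = 4.44:
16.65 tan²θ − 54.5 tanθ + (33.55) = 0.
tanθ = [54.5 ± √(54.5² − 4 × 16.65 × (33.55))] / (2 × 16.65) = (54.5 ± 27.12) / 33.30, giving tanθ = 0.8221 or 2.451.
θ = 39.42° or 67.80°; the larger is 67.80°.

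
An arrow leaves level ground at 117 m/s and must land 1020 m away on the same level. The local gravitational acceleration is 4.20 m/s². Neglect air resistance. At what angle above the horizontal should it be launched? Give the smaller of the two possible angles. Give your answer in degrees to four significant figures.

9.119°

From R = (v₀²/g) sin 2θ: sin 2θ = 4.20 × 1020 / 13689 = 0.3130.
2θ = 18.24° or 180° − 18.24° = 161.8°, so θ = 9.119° or 80.88°.
The smaller angle is 9.119°.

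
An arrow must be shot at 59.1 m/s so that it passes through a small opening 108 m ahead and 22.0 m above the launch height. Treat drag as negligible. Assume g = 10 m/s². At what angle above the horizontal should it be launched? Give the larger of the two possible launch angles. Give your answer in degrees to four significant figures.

80.67°

Trajectory: y = x tanθ − g x² (1 + tan²θ)/(2v₀²). With x = 108, y = 22.0, v₀ = 59.1, g = 10.0:
16.70 tan²θ − 108 tanθ + (38.70) = 0.
tanθ = [108 ± √(108² − 4 × 16.70 × (38.70))] / (2 × 16.70) = (108 ± 95.29) / 33.39, giving tanθ = 0.3807 or 6.087.
θ = 20.84° or 80.67°; the larger is 80.67°.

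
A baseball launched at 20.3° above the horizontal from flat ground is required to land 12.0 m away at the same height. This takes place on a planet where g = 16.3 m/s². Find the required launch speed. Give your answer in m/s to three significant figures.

On level ground R = v₀² sin 2θ / g ⇒ v₀ = √(gR / sin 2θ).
v₀ = √(16.3 × 12.0 / sin 40.60°) = √(195.6 / 0.6508) = √300.57 = 17.34 m/s.

17.3 m/s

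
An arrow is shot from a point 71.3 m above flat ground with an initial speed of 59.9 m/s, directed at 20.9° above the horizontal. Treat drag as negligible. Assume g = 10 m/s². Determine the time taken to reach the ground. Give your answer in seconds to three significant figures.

6.48 s

Horizontal component vₓ = 59.90 cos 20.9° = 55.96 m/s; vertical v_y0 = 59.90 sin 20.9° = 21.37 m/s.
The projectile lands when y = 71.3 + (21.37) t − ½·10.0·t² = 0. Positive root: t = (21.37 + √(21.37² + 2·10.0·71.3)) / 10.0 = (21.37 + 43.39) / 10.0 = 6.476 s.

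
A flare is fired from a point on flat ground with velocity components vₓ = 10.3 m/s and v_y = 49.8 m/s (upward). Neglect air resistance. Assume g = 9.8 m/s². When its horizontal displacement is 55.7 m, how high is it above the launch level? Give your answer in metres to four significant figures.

At x = 55.7 m, t = x/vₓ = 55.7/10.30 = 5.408 s.
Height: y = v_y0 t − ½ g t² = 49.80 × 5.408 − 4.900 × 5.408² = 269.3 − 143.3 = 126.0 m.

126.0 m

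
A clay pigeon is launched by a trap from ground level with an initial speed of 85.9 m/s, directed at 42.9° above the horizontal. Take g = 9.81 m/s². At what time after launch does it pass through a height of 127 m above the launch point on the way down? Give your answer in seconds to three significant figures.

Horizontal component vₓ = 85.90 cos 42.9° = 62.93 m/s; vertical v_y0 = 85.90 sin 42.9° = 58.47 m/s.
Height y(t) = 58.47 t − 4.905 t² = 127 gives 4.905 t² − 58.47 t + 127 = 0.
t = [58.47 ± √(58.47² − 2·9.81·127)] / 9.81 = (58.47 ± 30.45) / 9.81, so t = 2.856 s or t = 9.065 s.
The descending-branch root is 9.065 s.

9.07 s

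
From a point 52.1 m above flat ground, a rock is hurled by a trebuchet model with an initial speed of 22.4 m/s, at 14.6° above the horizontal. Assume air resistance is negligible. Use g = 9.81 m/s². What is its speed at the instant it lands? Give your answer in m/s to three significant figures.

Horizontal component vₓ = 22.40 cos 14.6° = 21.68 m/s; vertical v_y0 = 22.40 sin 14.6° = 5.646 m/s.
Vertical motion (up positive, ground at y = 0): 4.905 t² − (5.646) t − 52.1 = 0, so t = (5.646 + √(5.646² + 2·9.81·52.1)) / 9.81 = (5.646 + 32.47) / 9.81 = 3.885 s.
Vertical velocity at impact: v_y = v_y0 − g t = 5.646 − 9.81 × 3.885 = −32.47 m/s.
Speed: |v| = √(vₓ² + v_y²) = √(21.68² + 32.47²) = 39.04 m/s.

39.0 m/s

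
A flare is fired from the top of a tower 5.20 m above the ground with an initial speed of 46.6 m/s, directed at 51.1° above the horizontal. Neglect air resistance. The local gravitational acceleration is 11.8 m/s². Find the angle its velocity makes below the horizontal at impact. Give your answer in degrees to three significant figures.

52.3°

vₓ = 46.60 cos 51.1° = 29.26 m/s; v_y0 = 46.60 sin 51.1° = 36.27 m/s.
Vertical motion (up positive, ground at y = 0): 5.900 t² − (36.27) t − 5.20 = 0, so t = (36.27 + √(36.27² + 2·11.8·5.20)) / 11.8 = (36.27 + 37.92) / 11.8 = 6.287 s.
At impact: v_y = v_y0 − g t = −37.92 m/s; vₓ = 29.26 m/s.
Angle below horizontal: arctan(|v_y|/vₓ) = arctan(37.92/29.26) = 52.34°.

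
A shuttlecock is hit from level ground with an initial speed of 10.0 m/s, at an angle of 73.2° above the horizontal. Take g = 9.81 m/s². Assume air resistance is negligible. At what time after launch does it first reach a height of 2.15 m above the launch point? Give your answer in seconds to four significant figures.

Resolve: vₓ = 10.00 cos 73.2° = 2.890 m/s and v_y0 = 10.00 sin 73.2° = 9.573 m/s.
Require v_y0 t − ½ g t² = 2.15, i.e. 4.905 t² − 9.573 t + 2.15 = 0.
t = [9.573 ± √(9.573² − 2·9.81·2.15)] / 9.81 = (9.573 ± 7.033) / 9.81, so t = 0.2589 s or t = 1.693 s.
The first (ascending) time is 0.2589 s.

0.2589 s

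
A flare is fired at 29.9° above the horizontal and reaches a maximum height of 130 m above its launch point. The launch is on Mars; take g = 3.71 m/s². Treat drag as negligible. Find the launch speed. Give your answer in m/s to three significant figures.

At the peak v_y = 0, so v_y0 = √(2gH) = √(2 × 3.71 × 130) = 31.06 m/s.
v_y0 = v₀ sin θ ⇒ v₀ = 31.06 / sin 29.9° = 62.30 m/s.

62.3 m/s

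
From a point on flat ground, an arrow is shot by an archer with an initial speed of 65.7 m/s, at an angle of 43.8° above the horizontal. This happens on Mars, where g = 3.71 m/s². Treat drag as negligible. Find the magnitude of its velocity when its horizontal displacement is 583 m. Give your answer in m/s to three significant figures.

vₓ = 65.70 cos 43.8° = 47.42 m/s; v_y0 = 65.70 sin 43.8° = 45.47 m/s.
At x = 583 m, t = x/vₓ = 583/47.42 = 12.29 s.
Vertical velocity there: v_y = v_y0 − g t = 45.47 − 3.71 × 12.29 = −0.1387 m/s.
Speed: √(vₓ² + v_y²) = √(47.42² + 0.1387²) = 47.42 m/s.

47.4 m/s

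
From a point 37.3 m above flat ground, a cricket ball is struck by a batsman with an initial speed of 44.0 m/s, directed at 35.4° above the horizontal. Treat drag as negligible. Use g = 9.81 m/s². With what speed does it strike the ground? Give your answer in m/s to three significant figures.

51.7 m/s

Components: vₓ = 44.00 cos 35.4° = 35.87 m/s, v_y0 = 44.00 sin 35.4° = 25.49 m/s.
With up positive and y = 0 at the ground: y(t) = 37.3 + (25.49) t − 4.905 t². Setting y = 0 and taking the positive root: t = [25.49 + √(25.49² + 2·9.81·37.3)] / 9.81 = (25.49 + 37.17) / 9.81 = 6.387 s.
Vertical velocity at impact: v_y = v_y0 − g t = 25.49 − 9.81 × 6.387 = −37.17 m/s.
Speed: |v| = √(vₓ² + v_y²) = √(35.87² + 37.17²) = 51.65 m/s.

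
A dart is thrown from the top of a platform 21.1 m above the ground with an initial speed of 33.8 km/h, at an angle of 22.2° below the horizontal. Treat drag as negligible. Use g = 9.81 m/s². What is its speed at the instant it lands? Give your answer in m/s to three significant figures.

Convert: 33.8 km/h = 33.8/3.6 = 9.389 m/s.
Horizontal component vₓ = 9.389 cos 22.2° = 8.693 m/s; vertical v_y0 = −3.548 m/s (downward).
With up positive and y = 0 at the ground: y(t) = 21.1 + (−3.548) t − 4.905 t². Setting y = 0 and taking the positive root: t = [−3.548 + √(3.548² + 2·9.81·21.1)] / 9.81 = (−3.548 + 20.65) / 9.81 = 1.744 s.
Vertical velocity at impact: v_y = v_y0 − g t = −3.548 − 9.81 × 1.744 = −20.65 m/s.
Speed: |v| = √(vₓ² + v_y²) = √(8.693² + 20.65²) = 22.41 m/s.

22.4 m/s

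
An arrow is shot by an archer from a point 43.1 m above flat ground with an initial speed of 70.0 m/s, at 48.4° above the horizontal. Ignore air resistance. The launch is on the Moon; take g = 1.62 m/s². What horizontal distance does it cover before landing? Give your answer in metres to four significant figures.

3041 m

Components: vₓ = 70.00 cos 48.4° = 46.47 m/s, v_y0 = 70.00 sin 48.4° = 52.35 m/s.
The projectile lands when y = 43.1 + (52.35) t − ½·1.62·t² = 0. Positive root: t = (52.35 + √(52.35² + 2·1.62·43.1)) / 1.62 = (52.35 + 53.66) / 1.62 = 65.44 s.
Horizontal distance: R = vₓ t = 46.47 × 65.44 = 3041 m.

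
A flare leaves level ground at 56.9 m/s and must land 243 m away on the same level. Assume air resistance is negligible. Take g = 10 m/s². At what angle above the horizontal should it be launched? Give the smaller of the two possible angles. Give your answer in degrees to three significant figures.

24.3°

Level-ground range R = v₀² sin(2θ)/g ⇒ sin(2θ) = gR/v₀² = 10.0 × 243 / 56.9² = 0.7506.
2θ = 48.64° or 180° − 48.64° = 131.4°, so θ = 24.32° or 65.68°.
The smaller angle is 24.32°.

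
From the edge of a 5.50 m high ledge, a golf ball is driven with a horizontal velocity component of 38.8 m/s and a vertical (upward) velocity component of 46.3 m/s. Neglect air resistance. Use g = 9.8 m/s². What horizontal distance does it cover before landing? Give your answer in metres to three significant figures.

371 m

The projectile lands when y = 5.50 + (46.30) t − ½·9.80·t² = 0. Positive root: t = (46.30 + √(46.30² + 2·9.80·5.50)) / 9.80 = (46.30 + 47.45) / 9.80 = 9.566 s.
Horizontal distance: R = vₓ t = 38.80 × 9.566 = 371.2 m.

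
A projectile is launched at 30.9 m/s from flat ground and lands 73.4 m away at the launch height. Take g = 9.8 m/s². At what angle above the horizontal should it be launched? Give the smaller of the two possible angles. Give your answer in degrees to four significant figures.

R = v₀² sin 2θ / g gives sin 2θ = gR/v₀² = 9.80·73.4/30.9² = 0.7534.
2θ = 48.88° or 180° − 48.88° = 131.1°, so θ = 24.44° or 65.56°.
The smaller angle is 24.44°.

24.44°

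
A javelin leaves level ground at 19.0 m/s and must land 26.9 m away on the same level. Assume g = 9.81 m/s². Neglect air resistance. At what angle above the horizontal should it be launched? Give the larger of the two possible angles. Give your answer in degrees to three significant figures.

R = v₀² sin 2θ / g gives sin 2θ = gR/v₀² = 9.81·26.9/19.0² = 0.7310.
2θ = 46.97° or 180° − 46.97° = 133.0°, so θ = 23.48° or 66.52°.
The larger angle is 66.52°.

66.5°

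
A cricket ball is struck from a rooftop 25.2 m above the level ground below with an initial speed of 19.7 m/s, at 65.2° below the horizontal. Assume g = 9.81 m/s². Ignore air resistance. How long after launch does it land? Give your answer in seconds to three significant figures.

vₓ = 19.70 cos 65.2° = 8.263 m/s; v_y0 = −17.88 m/s (downward).
Vertical motion (up positive, ground at y = 0): 4.905 t² − (−17.88) t − 25.2 = 0, so t = (−17.88 + √(17.88² + 2·9.81·25.2)) / 9.81 = (−17.88 + 28.53) / 9.81 = 1.086 s.

1.09 s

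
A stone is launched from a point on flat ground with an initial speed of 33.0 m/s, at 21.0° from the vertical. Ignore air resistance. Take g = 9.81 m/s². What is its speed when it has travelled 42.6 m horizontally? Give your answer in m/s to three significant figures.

12.7 m/s

vₓ = 33.00 sin 21.0° = 11.83 m/s; v_y0 = 33.00 cos 21.0° = 30.81 m/s.
Time to reach x = 42.6 m: t = x/vₓ = 42.6/11.83 = 3.602 s.
Vertical velocity there: v_y = v_y0 − g t = 30.81 − 9.81 × 3.602 = −4.529 m/s.
Speed: √(vₓ² + v_y²) = √(11.83² + 4.529²) = 12.66 m/s.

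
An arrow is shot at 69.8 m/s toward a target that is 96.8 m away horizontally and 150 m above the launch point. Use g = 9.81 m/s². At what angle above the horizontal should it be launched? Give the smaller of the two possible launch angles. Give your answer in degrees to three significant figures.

Trajectory: y = x tanθ − g x² (1 + tan²θ)/(2v₀²). With x = 96.8, y = 150, v₀ = 69.8, g = 9.81:
9.434 tan²θ − 96.8 tanθ + (159.4) = 0.
tanθ = [96.8 ± √(96.8² − 4 × 9.434 × (159.4))] / (2 × 9.434) = (96.8 ± 57.91) / 18.87, giving tanθ = 2.061 or 8.200.
θ = 64.12° or 83.05°; the smaller is 64.12°.

64.1°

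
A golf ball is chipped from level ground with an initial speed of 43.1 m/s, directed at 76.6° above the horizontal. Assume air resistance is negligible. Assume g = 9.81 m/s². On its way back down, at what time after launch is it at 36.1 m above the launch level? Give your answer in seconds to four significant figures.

Resolve: vₓ = 43.10 cos 76.6° = 9.988 m/s and v_y0 = 43.10 sin 76.6° = 41.93 m/s.
Set y = v_y0 t − ½ g t² = 36.1: 4.905 t² − 41.93 t + 36.1 = 0.
Quadratic formula: t = (41.93 ± √1049.6) / 9.81 = (41.93 ± 32.40) / 9.81 → t = 0.9714 s or 7.576 s.
The descending-branch root is 7.576 s.

7.576 s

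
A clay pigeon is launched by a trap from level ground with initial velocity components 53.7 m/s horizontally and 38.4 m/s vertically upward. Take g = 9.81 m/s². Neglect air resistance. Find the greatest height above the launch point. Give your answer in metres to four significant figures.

Peak height H = v_y0² / (2g) = 1474.6 / 19.62 = 75.16 m.

75.16 m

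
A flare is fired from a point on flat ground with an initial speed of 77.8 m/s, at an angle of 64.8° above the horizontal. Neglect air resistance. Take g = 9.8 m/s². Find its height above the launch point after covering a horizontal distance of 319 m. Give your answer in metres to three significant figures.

Resolve: vₓ = 77.80 cos 64.8° = 33.13 m/s and v_y0 = 77.80 sin 64.8° = 70.40 m/s.
At x = 319 m, t = x/vₓ = 319/33.13 = 9.630 s.
Height: y = v_y0 t − ½ g t² = 70.40 × 9.630 − 4.900 × 9.630² = 677.9 − 454.4 = 223.5 m.

223 m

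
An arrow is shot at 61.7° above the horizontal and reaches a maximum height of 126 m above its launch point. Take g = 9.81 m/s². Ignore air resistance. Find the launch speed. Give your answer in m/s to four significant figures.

At the peak v_y = 0, so v_y0 = √(2gH) = √(2 × 9.81 × 126) = 49.72 m/s.
v_y0 = v₀ sin θ ⇒ v₀ = 49.72 / sin 61.7° = 56.47 m/s.

56.47 m/s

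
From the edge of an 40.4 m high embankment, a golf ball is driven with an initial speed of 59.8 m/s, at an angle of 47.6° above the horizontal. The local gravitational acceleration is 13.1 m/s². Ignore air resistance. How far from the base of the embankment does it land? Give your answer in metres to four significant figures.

304.8 m

Horizontal component vₓ = 59.80 cos 47.6° = 40.32 m/s; vertical v_y0 = 59.80 sin 47.6° = 44.16 m/s.
With up positive and y = 0 at the ground: y(t) = 40.4 + (44.16) t − 6.550 t². Setting y = 0 and taking the positive root: t = [44.16 + √(44.16² + 2·13.1·40.4)] / 13.1 = (44.16 + 54.85) / 13.1 = 7.558 s.
Horizontal distance: R = vₓ t = 40.32 × 7.558 = 304.8 m.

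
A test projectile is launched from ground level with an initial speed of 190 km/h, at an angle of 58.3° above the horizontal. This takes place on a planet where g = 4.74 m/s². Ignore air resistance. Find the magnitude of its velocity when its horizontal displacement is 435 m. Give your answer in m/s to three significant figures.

40.4 m/s

Convert: 190 km/h = 190/3.6 = 52.78 m/s.
Resolve: vₓ = 52.78 cos 58.3° = 27.73 m/s and v_y0 = 52.78 sin 58.3° = 44.90 m/s.
Time to reach x = 435 m: t = x/vₓ = 435/27.73 = 15.69 s.
Vertical velocity there: v_y = v_y0 − g t = 44.90 − 4.74 × 15.69 = −29.44 m/s.
Speed: √(vₓ² + v_y²) = √(27.73² + 29.44²) = 40.45 m/s.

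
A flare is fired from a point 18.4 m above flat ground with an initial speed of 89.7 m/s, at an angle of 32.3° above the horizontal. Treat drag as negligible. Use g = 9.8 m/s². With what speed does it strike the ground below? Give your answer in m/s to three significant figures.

Resolve: vₓ = 89.70 cos 32.3° = 75.82 m/s and v_y0 = 89.70 sin 32.3° = 47.93 m/s.
The projectile lands when y = 18.4 + (47.93) t − ½·9.80·t² = 0. Positive root: t = (47.93 + √(47.93² + 2·9.80·18.4)) / 9.80 = (47.93 + 51.56) / 9.80 = 10.15 s.
Vertical velocity at impact: v_y = v_y0 − g t = 47.93 − 9.80 × 10.15 = −51.56 m/s.
Speed: |v| = √(vₓ² + v_y²) = √(75.82² + 51.56²) = 91.69 m/s.

91.7 m/s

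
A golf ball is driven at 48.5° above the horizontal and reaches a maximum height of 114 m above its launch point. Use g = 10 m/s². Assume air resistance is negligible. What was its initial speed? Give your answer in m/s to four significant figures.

At the peak v_y = 0, so v_y0 = √(2gH) = √(2 × 10.0 × 114) = 47.75 m/s.
v_y0 = v₀ sin θ ⇒ v₀ = 47.75 / sin 48.5° = 63.75 m/s.

63.75 m/s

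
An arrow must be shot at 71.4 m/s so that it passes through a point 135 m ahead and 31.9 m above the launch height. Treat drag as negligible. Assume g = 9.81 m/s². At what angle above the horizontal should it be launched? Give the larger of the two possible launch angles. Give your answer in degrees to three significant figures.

82.2°

Trajectory: y = x tanθ − g x² (1 + tan²θ)/(2v₀²). With x = 135, y = 31.9, v₀ = 71.4, g = 9.81:
17.54 tan²θ − 135 tanθ + (49.44) = 0.
tanθ = [135 ± √(135² − 4 × 17.54 × (49.44))] / (2 × 17.54) = (135 ± 121.5) / 35.07, giving tanθ = 0.3855 or 7.313.
θ = 21.08° or 82.21°; the larger is 82.21°.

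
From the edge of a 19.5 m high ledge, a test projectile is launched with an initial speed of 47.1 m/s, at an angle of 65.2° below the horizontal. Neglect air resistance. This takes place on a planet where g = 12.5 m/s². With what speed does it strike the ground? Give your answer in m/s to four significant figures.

52.02 m/s

vₓ = 47.10 cos 65.2° = 19.76 m/s; v_y0 = −42.76 m/s (downward).
With up positive and y = 0 at the ground: y(t) = 19.5 + (−42.76) t − 6.250 t². Setting y = 0 and taking the positive root: t = [−42.76 + √(42.76² + 2·12.5·19.5)] / 12.5 = (−42.76 + 48.12) / 12.5 = 0.4292 s.
Vertical velocity at impact: v_y = v_y0 − g t = −42.76 − 12.5 × 0.4292 = −48.12 m/s.
Speed: |v| = √(vₓ² + v_y²) = √(19.76² + 48.12²) = 52.02 m/s.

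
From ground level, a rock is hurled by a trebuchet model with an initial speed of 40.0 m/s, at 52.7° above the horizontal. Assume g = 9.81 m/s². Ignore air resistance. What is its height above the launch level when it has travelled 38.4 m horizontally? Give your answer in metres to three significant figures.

Components: vₓ = 40.00 cos 52.7° = 24.24 m/s, v_y0 = 40.00 sin 52.7° = 31.82 m/s.
x = vₓ t ⇒ t = 38.4/24.24 = 1.584 s.
Height: y = v_y0 t − ½ g t² = 31.82 × 1.584 − 4.905 × 1.584² = 50.41 − 12.31 = 38.10 m.

38.1 m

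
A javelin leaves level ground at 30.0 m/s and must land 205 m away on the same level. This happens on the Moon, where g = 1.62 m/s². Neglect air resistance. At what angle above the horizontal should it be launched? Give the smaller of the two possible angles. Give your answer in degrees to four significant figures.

Level-ground range R = v₀² sin(2θ)/g ⇒ sin(2θ) = gR/v₀² = 1.62 × 205 / 30.0² = 0.3690.
2θ = 21.65° or 180° − 21.65° = 158.3°, so θ = 10.83° or 79.17°.
The smaller angle is 10.83°.

10.83°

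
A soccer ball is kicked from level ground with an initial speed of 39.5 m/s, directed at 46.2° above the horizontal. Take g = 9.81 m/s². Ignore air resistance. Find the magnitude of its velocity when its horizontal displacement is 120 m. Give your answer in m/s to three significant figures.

31.0 m/s

Resolve: vₓ = 39.50 cos 46.2° = 27.34 m/s and v_y0 = 39.50 sin 46.2° = 28.51 m/s.
x = vₓ t ⇒ t = 120/27.34 = 4.389 s.
Vertical velocity there: v_y = v_y0 − g t = 28.51 − 9.81 × 4.389 = −14.55 m/s.
Speed: √(vₓ² + v_y²) = √(27.34² + 14.55²) = 30.97 m/s.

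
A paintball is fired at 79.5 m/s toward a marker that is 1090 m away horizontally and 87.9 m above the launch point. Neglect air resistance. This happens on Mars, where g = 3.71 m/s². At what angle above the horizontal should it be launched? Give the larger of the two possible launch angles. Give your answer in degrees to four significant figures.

Trajectory: y = x tanθ − g x² (1 + tan²θ)/(2v₀²). With x = 1090, y = 87.9, v₀ = 79.5, g = 3.71:
348.7 tan²θ − 1090 tanθ + (436.6) = 0.
tanθ = [1090 ± √(1090² − 4 × 348.7 × (436.6))] / (2 × 348.7) = (1090 ± 761.0) / 697.4, giving tanθ = 0.4718 or 2.654.
θ = 25.26° or 69.35°; the larger is 69.35°.

69.35°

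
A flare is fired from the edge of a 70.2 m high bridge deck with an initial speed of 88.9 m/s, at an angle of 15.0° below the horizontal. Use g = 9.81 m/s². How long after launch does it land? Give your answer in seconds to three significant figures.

2.11 s

Resolve: vₓ = 88.90 cos 15.0° = 85.87 m/s and v_y0 = −23.01 m/s (downward).
Vertical motion (up positive, ground at y = 0): 4.905 t² − (−23.01) t − 70.2 = 0, so t = (−23.01 + √(23.01² + 2·9.81·70.2)) / 9.81 = (−23.01 + 43.67) / 9.81 = 2.106 s.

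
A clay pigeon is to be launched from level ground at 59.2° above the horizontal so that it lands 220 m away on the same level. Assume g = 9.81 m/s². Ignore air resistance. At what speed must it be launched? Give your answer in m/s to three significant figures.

49.5 m/s

From R = (v₀² / g) sin 2θ: v₀ = √(gR / sin 2θ).
v₀ = √(9.81 × 220 / sin 118.4°) = √(2158 / 0.8796) = √2453.5 = 49.53 m/s.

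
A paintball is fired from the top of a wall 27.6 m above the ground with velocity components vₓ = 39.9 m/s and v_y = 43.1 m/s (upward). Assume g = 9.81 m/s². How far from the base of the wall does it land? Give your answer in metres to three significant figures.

With up positive and y = 0 at the ground: y(t) = 27.6 + (43.10) t − 4.905 t². Setting y = 0 and taking the positive root: t = [43.10 + √(43.10² + 2·9.81·27.6)] / 9.81 = (43.10 + 48.98) / 9.81 = 9.386 s.
Horizontal distance: R = vₓ t = 39.90 × 9.386 = 374.5 m.

375 m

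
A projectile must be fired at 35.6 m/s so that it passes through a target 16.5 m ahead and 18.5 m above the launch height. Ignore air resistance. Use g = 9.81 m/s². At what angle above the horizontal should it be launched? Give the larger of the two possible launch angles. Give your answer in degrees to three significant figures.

86.0°

Trajectory: y = x tanθ − g x² (1 + tan²θ)/(2v₀²). With x = 16.5, y = 18.5, v₀ = 35.6, g = 9.81:
1.054 tan²θ − 16.5 tanθ + (19.55) = 0.
tanθ = [16.5 ± √(16.5² − 4 × 1.054 × (19.55))] / (2 × 1.054) = (16.5 ± 13.78) / 2.107, giving tanθ = 1.292 or 14.37.
θ = 52.25° or 86.02°; the larger is 86.02°.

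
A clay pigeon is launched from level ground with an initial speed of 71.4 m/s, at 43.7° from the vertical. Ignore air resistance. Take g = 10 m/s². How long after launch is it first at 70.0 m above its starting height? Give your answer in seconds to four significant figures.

1.606 s

Horizontal component vₓ = 71.40 sin 43.7° = 49.33 m/s; vertical v_y0 = 71.40 cos 43.7° = 51.62 m/s.
Height y(t) = 51.62 t − 5.000 t² = 70.0 gives 5.000 t² − 51.62 t + 70.0 = 0.
Quadratic formula: t = (51.62 ± √1264.6) / 10.0 = (51.62 ± 35.56) / 10.0 → t = 1.606 s or 8.718 s.
The first (ascending) time is 1.606 s.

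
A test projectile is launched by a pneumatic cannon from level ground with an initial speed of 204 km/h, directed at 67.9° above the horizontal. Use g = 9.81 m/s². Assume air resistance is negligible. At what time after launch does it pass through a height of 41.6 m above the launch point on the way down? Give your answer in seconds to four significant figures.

Convert: 204 km/h = 204/3.6 = 56.67 m/s.
vₓ = 56.67 cos 67.9° = 21.32 m/s; v_y0 = 56.67 sin 67.9° = 52.50 m/s.
Set y = v_y0 t − ½ g t² = 41.6: 4.905 t² − 52.50 t + 41.6 = 0.
t = [52.50 ± √(52.50² − 2·9.81·41.6)] / 9.81 = (52.50 ± 44.05) / 9.81, so t = 0.8617 s or t = 9.842 s.
The descending-branch root is 9.842 s.

9.842 s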